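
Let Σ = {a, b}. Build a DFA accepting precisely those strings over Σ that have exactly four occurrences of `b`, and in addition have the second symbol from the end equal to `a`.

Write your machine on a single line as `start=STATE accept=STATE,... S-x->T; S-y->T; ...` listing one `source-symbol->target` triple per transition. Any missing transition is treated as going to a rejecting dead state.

Handle the two conditions separately and then intersect. One (6 states) tracks the count of `b`s, saturating at 5; the other (7 states) tracks the last 2 symbols read. Each combined state is a pair, one component from each; accept when both components accept. Equivalent product states are then merged.
10 states suffice.
        a   b  
>  q0   q0  q1 
   q1   q1  q2 
   q2   q2  q3 
   q3   q4  q5 
   q4   q4  q6 
   q5   q7  q8 
 * q6   q7  q8 
   q7   q9  q8 
   q8   q8  q8 
 * q9   q9  q8 
(> = start, * = accepting)

start=q0; accept=q6,q9; q0-a->q0; q0-b->q1; q1-a->q1; q1-b->q2; q2-a->q2; q2-b->q3; q3-a->q4; q3-b->q5; q4-a->q4; q4-b->q6; q5-a->q7; q5-b->q8; q6-a->q7; q6-b->q8; q7-a->q9; q7-b->q8; q8-a->q8; q8-b->q8; q9-a->q9; q9-b->q8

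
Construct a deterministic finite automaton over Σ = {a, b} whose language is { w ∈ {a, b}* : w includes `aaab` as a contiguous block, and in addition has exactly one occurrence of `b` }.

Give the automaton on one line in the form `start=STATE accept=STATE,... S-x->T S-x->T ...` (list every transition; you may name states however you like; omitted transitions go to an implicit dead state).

start=s0 accept=s5 s0-a->s1 s0-b->s2 s1-a->s3 s1-b->s2 s2-a->s2 s2-b->s2 s3-a->s4 s3-b->s2 s4-a->s4 s4-b->s5 s5-a->s5 s5-b->s2

Handle the two conditions separately and then intersect. One (5 states) tracks whether and how much of `aaab` has been seen; the other (3 states) tracks the count of `b`s, saturating at 2. Each combined state is a pair, one component from each; accept when both components accept. Equivalent product states are then merged.
6 states suffice.
        a   b  
>  s0   s1  s2 
   s1   s3  s2 
   s2   s2  s2 
   s3   s4  s2 
   s4   s4  s5 
 * s5   s5  s2 
(> = start, * = accepting)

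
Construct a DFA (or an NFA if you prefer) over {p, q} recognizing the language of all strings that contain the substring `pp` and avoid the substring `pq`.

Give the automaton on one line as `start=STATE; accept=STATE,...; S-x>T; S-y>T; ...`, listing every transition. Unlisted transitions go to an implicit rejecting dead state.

Handle the two conditions separately and then intersect. The first has 3 states tracking whether and how much of `pp` has been seen; the second has 3 states tracking partial matches of the forbidden pattern `pq`. A product state is a pair (one from each), accepting exactly when both do.
        p   q  
>  s0   s1  s0 
   s1   s2  s3 
 * s2   s2  s4 
   s3   s5  s3 
   s4   s4  s4 
   s5   s4  s3 
(> = start, * = accepting)

start=s0; accept=s2; s0-p>s1; s0-q>s0; s1-p>s2; s1-q>s3; s2-p>s2; s2-q>s4; s3-p>s5; s3-q>s3; s4-p>s4; s4-q>s4; s5-p>s4; s5-q>s3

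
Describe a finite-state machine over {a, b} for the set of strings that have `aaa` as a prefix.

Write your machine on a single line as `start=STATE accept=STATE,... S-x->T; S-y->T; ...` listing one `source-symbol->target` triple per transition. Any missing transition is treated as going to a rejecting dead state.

Walk along `aaa` while the input agrees: from S0 take `a` to S1, and so on. Any deviation drops to the rejecting sink S4. Once S3 is reached the prefix is confirmed and every continuation is accepted.
        a   b  
>  S0   S1  S4 
   S1   S2  S4 
   S2   S3  S4 
 * S3   S3  S3 
   S4   S4  S4 
(> = start, * = accepting)

start=S0; accept=S3; S0-a->S1; S0-b->S4; S1-a->S2; S1-b->S4; S2-a->S3; S2-b->S4; S3-a->S3; S3-b->S3; S4-a->S4; S4-b->S4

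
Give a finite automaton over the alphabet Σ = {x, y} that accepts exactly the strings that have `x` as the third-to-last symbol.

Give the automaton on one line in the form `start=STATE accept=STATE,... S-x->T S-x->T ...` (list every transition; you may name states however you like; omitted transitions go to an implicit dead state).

A DFA must remember the last 3 symbols (since which symbol is third-to-last isn't known until the input ends). Use one state per possible window of the last ≤3 symbols; accept from those whose window starts with `x`.
          x    y  
>  S0     S1   S2 
   S1     S3   S4 
   S2     S5   S6 
   S3     S7   S8 
   S4     S9  S10 
   S5    S11  S12 
   S6    S13  S14 
 * S7     S7   S8 
 * S8     S9  S10 
 * S9    S11  S12 
 * S10   S13  S14 
   S11    S7   S8 
   S12    S9  S10 
   S13   S11  S12 
   S14   S13  S14 
(> = start, * = accepting)

start=S0 accept=S7,S8,S9,S10 S0-x->S1 S0-y->S2 S1-x->S3 S1-y->S4 S2-x->S5 S2-y->S6 S3-x->S7 S3-y->S8 S4-x->S9 S4-y->S10 S5-x->S11 S5-y->S12 S6-x->S13 S6-y->S14 S7-x->S7 S7-y->S8 S8-x->S9 S8-y->S10 S9-x->S11 S9-y->S12 S10-x->S13 S10-y->S14 S11-x->S7 S11-y->S8 S12-x->S9 S12-y->S10 S13-x->S11 S13-y->S12 S14-x->S13 S14-y->S14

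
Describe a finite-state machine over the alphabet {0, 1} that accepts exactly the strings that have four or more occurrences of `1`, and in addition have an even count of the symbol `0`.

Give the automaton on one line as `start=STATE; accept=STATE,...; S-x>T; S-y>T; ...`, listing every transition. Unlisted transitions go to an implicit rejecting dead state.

Build one automaton per condition and run them in lockstep. One (6 states) tracks the count of `1`s, saturating at 5; the other (2 states) tracks the count of `0`s modulo 2. Each combined state is a pair, one component from each; accept when both components accept. After merging equivalent states the machine shrinks.
A 10-state machine:
        0   1  
>  q0   q1  q2 
   q1   q0  q3 
   q2   q3  q4 
   q3   q2  q5 
   q4   q5  q6 
   q5   q4  q7 
   q6   q7  q8 
   q7   q6  q9 
 * q8   q9  q8 
   q9   q8  q9 
(> = start, * = accepting)

start=q0; accept=q8; q0-0>q1; q0-1>q2; q1-0>q0; q1-1>q3; q2-0>q3; q2-1>q4; q3-0>q2; q3-1>q5; q4-0>q5; q4-1>q6; q5-0>q4; q5-1>q7; q6-0>q7; q6-1>q8; q7-0>q6; q7-1>q9; q8-0>q9; q8-1>q8; q9-0>q8; q9-1>q9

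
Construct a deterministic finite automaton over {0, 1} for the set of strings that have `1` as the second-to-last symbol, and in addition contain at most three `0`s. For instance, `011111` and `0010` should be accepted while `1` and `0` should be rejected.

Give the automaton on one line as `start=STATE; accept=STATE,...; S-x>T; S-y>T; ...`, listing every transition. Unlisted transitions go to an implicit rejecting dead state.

Run two small machines in parallel and take their product. One (7 states) tracks the last 2 symbols read; the other (5 states) tracks the count of `0`s, saturating at 4. Each combined state is a pair, one component from each; accept when both components accept. After merging equivalent states the machine shrinks.
       0  1 
>  A   B  C 
   B   D  E 
   C   F  G 
   D   H  I 
   E   J  K 
 * F   D  E 
 * G   F  G 
   H   L  M 
   I   N  O 
 * J   H  I 
 * K   J  K 
   L   L  L 
   M   L  P 
 * N   L  M 
 * O   N  O 
 * P   L  P 
(> = start, * = accepting)

start=A; accept=F,G,J,K,N,O,P; A-0>B; A-1>C; B-0>D; B-1>E; C-0>F; C-1>G; D-0>H; D-1>I; E-0>J; E-1>K; F-0>D; F-1>E; G-0>F; G-1>G; H-0>L; H-1>M; I-0>N; I-1>O; J-0>H; J-1>I; K-0>J; K-1>K; L-0>L; L-1>L; M-0>L; M-1>P; N-0>L; N-1>M; O-0>N; O-1>O; P-0>L; P-1>P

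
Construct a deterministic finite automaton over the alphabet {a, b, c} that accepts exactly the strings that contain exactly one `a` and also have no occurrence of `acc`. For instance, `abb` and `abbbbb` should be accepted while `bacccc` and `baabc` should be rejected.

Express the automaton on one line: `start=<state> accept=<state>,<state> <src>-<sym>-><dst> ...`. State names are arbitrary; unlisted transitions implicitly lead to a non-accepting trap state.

start=q0 accept=q1,q3,q4 q0-a->q1 q0-b->q0 q0-c->q0 q1-a->q2 q1-b->q3 q1-c->q4 q2-a->q2 q2-b->q2 q2-c->q2 q3-a->q2 q3-b->q3 q3-c->q3 q4-a->q2 q4-b->q3 q4-c->q2

Run two small machines in parallel and take their product. One (3 states) tracks the count of `a`s, saturating at 2; the other (4 states) tracks partial matches of the forbidden pattern `acc`. Each combined state is a pair, one component from each; accept when both components accept. After merging equivalent states the machine shrinks.
5 states suffice.
        a   b   c  
>  q0   q1  q0  q0 
 * q1   q2  q3  q4 
   q2   q2  q2  q2 
 * q3   q2  q3  q3 
 * q4   q2  q3  q2 
(> = start, * = accepting)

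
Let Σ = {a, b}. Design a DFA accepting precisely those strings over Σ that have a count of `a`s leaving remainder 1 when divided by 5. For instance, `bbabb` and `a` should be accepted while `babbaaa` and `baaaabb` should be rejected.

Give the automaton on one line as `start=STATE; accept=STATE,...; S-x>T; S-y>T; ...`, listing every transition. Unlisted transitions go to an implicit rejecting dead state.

start=S0; accept=S1; S0-a>S1; S0-b>S0; S1-a>S2; S1-b>S1; S2-a>S3; S2-b>S2; S3-a>S4; S3-b>S3; S4-a>S0; S4-b>S4

The only thing that matters is how many `a`s have appeared, reduced mod 5. Use one state per residue: S0 for 0, …, S4 for 4. Reading `a` moves to the next residue; anything else stays put. S1 is accepting.
A 5-state machine:
        a   b  
>  S0   S1  S0 
 * S1   S2  S1 
   S2   S3  S2 
   S3   S4  S3 
   S4   S0  S4 
(> = start, * = accepting)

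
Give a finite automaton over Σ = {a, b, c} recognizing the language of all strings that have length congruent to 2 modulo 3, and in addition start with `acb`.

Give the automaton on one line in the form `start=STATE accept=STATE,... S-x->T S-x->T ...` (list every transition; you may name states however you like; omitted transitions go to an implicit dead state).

Run two small machines in parallel and take their product. The first has 3 states tracking the input length modulo 3; the second has 5 states tracking whether the input so far still matches the prefix `acb`. A product state is a pair (one from each), accepting exactly when both do.
        a   b   c  
>  q0   q1  q2  q2 
   q1   q3  q3  q4 
   q2   q3  q3  q3 
   q3   q5  q5  q5 
   q4   q5  q6  q5 
   q5   q2  q2  q2 
   q6   q7  q7  q7 
   q7   q8  q8  q8 
 * q8   q6  q6  q6 
(> = start, * = accepting)

start=q0 accept=q8 q0-a->q1 q0-b->q2 q0-c->q2 q1-a->q3 q1-b->q3 q1-c->q4 q2-a->q3 q2-b->q3 q2-c->q3 q3-a->q5 q3-b->q5 q3-c->q5 q4-a->q5 q4-b->q6 q4-c->q5 q5-a->q2 q5-b->q2 q5-c->q2 q6-a->q7 q6-b->q7 q6-c->q7 q7-a->q8 q7-b->q8 q7-c->q8 q8-a->q6 q8-b->q6 q8-c->q6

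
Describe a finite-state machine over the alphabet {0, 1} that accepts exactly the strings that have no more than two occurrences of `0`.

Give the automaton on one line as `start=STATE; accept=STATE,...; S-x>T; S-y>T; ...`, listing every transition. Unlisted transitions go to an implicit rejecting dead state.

Count `0`s, saturating at 3: states A through C mean 0 through 2 `0`s seen; D means more than 2. Each `0` increments (capped at D); other symbols loop. Accept from {A, B, C}.
4 states suffice.
       0  1 
>* A   B  A 
 * B   C  B 
 * C   D  C 
   D   D  D 
(> = start, * = accepting)

start=A; accept=A,B,C; A-0>B; A-1>A; B-0>C; B-1>B; C-0>D; C-1>C; D-0>D; D-1>D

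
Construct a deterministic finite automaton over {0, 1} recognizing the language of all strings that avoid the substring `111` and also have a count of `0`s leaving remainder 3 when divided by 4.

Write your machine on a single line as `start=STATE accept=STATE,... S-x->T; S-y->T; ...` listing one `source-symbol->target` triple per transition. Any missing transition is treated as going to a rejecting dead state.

Handle the two conditions separately and then intersect. One (4 states) tracks partial matches of the forbidden pattern `111`; the other (4 states) tracks the count of `0`s modulo 4. Each combined state is a pair, one component from each; accept when both components accept.
A 16-state machine:
          0    1  
>  q0     q1   q2 
   q1     q3   q4 
   q2     q1   q5 
   q3     q6   q7 
   q4     q3   q8 
   q5     q1   q9 
 * q6     q0  q10 
   q7     q6  q11 
   q8     q3  q12 
   q9    q12   q9 
 * q10    q0  q13 
   q11    q6  q14 
   q12   q14  q12 
 * q13    q0  q15 
   q14   q15  q14 
   q15    q9  q15 
(> = start, * = accepting)

start=q0; accept=q6,q10,q13; q0-0->q1; q0-1->q2; q1-0->q3; q1-1->q4; q2-0->q1; q2-1->q5; q3-0->q6; q3-1->q7; q4-0->q3; q4-1->q8; q5-0->q1; q5-1->q9; q6-0->q0; q6-1->q10; q7-0->q6; q7-1->q11; q8-0->q3; q8-1->q12; q9-0->q12; q9-1->q9; q10-0->q0; q10-1->q13; q11-0->q6; q11-1->q14; q12-0->q14; q12-1->q12; q13-0->q0; q13-1->q15; q14-0->q15; q14-1->q14; q15-0->q9; q15-1->q15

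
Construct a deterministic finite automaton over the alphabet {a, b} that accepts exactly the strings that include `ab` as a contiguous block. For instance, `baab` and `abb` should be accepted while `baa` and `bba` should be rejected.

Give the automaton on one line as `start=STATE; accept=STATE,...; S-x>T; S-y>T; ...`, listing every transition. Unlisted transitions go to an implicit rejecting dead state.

start=q0; accept=q2; q0-a>q1; q0-b>q0; q1-a>q1; q1-b>q2; q2-a>q2; q2-b>q2

Track how much of `ab` has been matched so far: state q0 is no progress, q2 is the absorbing accept state reached once `ab` has occurred. Intermediate states record partial matches; on a mismatch, fall back to the longest reusable overlap.
With 3 states:
        a   b  
>  q0   q1  q0 
   q1   q1  q2 
 * q2   q2  q2 
(> = start, * = accepting)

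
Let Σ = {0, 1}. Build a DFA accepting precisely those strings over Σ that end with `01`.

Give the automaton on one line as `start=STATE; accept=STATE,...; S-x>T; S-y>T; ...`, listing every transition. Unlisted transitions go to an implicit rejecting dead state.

start=s0; accept=s2; s0-0>s1; s0-1>s0; s1-0>s1; s1-1>s2; s2-0>s1; s2-1>s0

Let each state record the length of the longest suffix of the input read so far that is also a prefix of `01`. s1 means the last symbol is `0`; s2 means the last 2 symbols are `01`. Accept only at s2, where the string currently ends in `01`.
        0   1  
>  s0   s1  s0 
   s1   s1  s2 
 * s2   s1  s0 
(> = start, * = accepting)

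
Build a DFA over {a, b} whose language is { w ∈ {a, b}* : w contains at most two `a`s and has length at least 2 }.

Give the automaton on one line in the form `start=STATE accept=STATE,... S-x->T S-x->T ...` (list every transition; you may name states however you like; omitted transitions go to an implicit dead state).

start=S0 accept=S3,S4,S5,S7,S8,S9 S0-a->S1 S0-b->S2 S1-a->S3 S1-b->S4 S2-a->S4 S2-b->S5 S3-a->S6 S3-b->S7 S4-a->S7 S4-b->S8 S5-a->S8 S5-b->S9 S6-a->S6 S6-b->S6 S7-a->S6 S7-b->S7 S8-a->S7 S8-b->S8 S9-a->S8 S9-b->S9

Handle the two conditions separately and then intersect. The first has 4 states tracking the count of `a`s, saturating at 3; the second has 4 states tracking the input length, saturating at 3. A product state is a pair (one from each), accepting exactly when both do.
        a   b  
>  S0   S1  S2 
   S1   S3  S4 
   S2   S4  S5 
 * S3   S6  S7 
 * S4   S7  S8 
 * S5   S8  S9 
   S6   S6  S6 
 * S7   S6  S7 
 * S8   S7  S8 
 * S9   S8  S9 
(> = start, * = accepting)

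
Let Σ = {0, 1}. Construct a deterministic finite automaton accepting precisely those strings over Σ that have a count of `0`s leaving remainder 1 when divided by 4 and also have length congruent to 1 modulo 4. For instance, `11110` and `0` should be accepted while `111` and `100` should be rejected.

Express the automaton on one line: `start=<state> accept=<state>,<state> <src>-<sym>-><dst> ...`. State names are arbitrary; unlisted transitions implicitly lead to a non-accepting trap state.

start=q0 accept=q1 q0-0->q1 q0-1->q2 q1-0->q3 q1-1->q4 q2-0->q4 q2-1->q5 q3-0->q6 q3-1->q7 q4-0->q7 q4-1->q8 q5-0->q8 q5-1->q9 q6-0->q0 q6-1->q10 q7-0->q10 q7-1->q11 q8-0->q11 q8-1->q12 q9-0->q12 q9-1->q0 q10-0->q2 q10-1->q13 q11-0->q13 q11-1->q14 q12-0->q14 q12-1->q1 q13-0->q5 q13-1->q15 q14-0->q15 q14-1->q3 q15-0->q9 q15-1->q6

Handle the two conditions separately and then intersect. The first has 4 states tracking the count of `0`s modulo 4; the second has 4 states tracking the input length modulo 4. A product state is a pair (one from each), accepting exactly when both do.
With 16 states:
          0    1  
>  q0     q1   q2 
 * q1     q3   q4 
   q2     q4   q5 
   q3     q6   q7 
   q4     q7   q8 
   q5     q8   q9 
   q6     q0  q10 
   q7    q10  q11 
   q8    q11  q12 
   q9    q12   q0 
   q10    q2  q13 
   q11   q13  q14 
   q12   q14   q1 
   q13    q5  q15 
   q14   q15   q3 
   q15    q9   q6 
(> = start, * = accepting)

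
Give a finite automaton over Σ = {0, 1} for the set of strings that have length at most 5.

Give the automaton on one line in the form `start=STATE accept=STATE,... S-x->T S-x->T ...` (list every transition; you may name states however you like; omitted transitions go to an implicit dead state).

Count input length up to 6: every symbol moves from S0 toward S6, which means 'more than 5' and absorbs. Accept from {S0, S1, S2, S3, S4, S5}.
A 7-state machine:
        0   1  
>* S0   S1  S1 
 * S1   S2  S2 
 * S2   S3  S3 
 * S3   S4  S4 
 * S4   S5  S5 
 * S5   S6  S6 
   S6   S6  S6 
(> = start, * = accepting)

start=S0 accept=S0,S1,S2,S3,S4,S5 S0-0->S1 S0-1->S1 S1-0->S2 S1-1->S2 S2-0->S3 S2-1->S3 S3-0->S4 S3-1->S4 S4-0->S5 S4-1->S5 S5-0->S6 S5-1->S6 S6-0->S6 S6-1->S6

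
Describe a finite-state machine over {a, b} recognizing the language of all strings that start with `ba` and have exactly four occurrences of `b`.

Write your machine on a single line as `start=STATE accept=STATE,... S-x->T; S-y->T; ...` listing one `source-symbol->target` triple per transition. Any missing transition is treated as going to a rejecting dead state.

start=S0; accept=S6; S0-a->S1; S0-b->S2; S1-a->S1; S1-b->S1; S2-a->S3; S2-b->S1; S3-a->S3; S3-b->S4; S4-a->S4; S4-b->S5; S5-a->S5; S5-b->S6; S6-a->S6; S6-b->S1

Build one automaton per condition and run them in lockstep. One (4 states) tracks whether the input so far still matches the prefix `ba`; the other (6 states) tracks the count of `b`s, saturating at 5. Each combined state is a pair, one component from each; accept when both components accept. After merging equivalent states the machine shrinks.
        a   b  
>  S0   S1  S2 
   S1   S1  S1 
   S2   S3  S1 
   S3   S3  S4 
   S4   S4  S5 
   S5   S5  S6 
 * S6   S6  S1 
(> = start, * = accepting)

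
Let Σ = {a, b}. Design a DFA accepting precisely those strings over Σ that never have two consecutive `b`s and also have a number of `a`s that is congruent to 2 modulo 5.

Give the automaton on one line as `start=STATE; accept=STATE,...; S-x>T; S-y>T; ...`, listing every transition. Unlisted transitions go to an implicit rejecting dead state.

Handle the two conditions separately and then intersect. One (3 states) tracks partial matches of the forbidden pattern `bb`; the other (5 states) tracks the count of `a`s modulo 5. Each combined state is a pair, one component from each; accept when both components accept. Equivalent product states are then merged.
With 11 states:
          a    b  
>  S0     S1   S2 
   S1     S3   S4 
   S2     S1   S5 
 * S3     S6   S7 
   S4     S3   S5 
   S5     S5   S5 
   S6     S8   S9 
 * S7     S6   S5 
   S8     S0  S10 
   S9     S8   S5 
   S10    S0   S5 
(> = start, * = accepting)

start=S0; accept=S3,S7; S0-a>S1; S0-b>S2; S1-a>S3; S1-b>S4; S2-a>S1; S2-b>S5; S3-a>S6; S3-b>S7; S4-a>S3; S4-b>S5; S5-a>S5; S5-b>S5; S6-a>S8; S6-b>S9; S7-a>S6; S7-b>S5; S8-a>S0; S8-b>S10; S9-a>S8; S9-b>S5; S10-a>S0; S10-b>S5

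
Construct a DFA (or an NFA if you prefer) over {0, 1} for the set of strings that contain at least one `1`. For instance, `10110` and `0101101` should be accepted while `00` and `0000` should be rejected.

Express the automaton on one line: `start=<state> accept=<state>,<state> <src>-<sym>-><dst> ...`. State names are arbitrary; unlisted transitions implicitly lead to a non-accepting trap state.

Only the number of `1`s matters, and only up to 2. Make a chain q0 → q1 → q2 advanced by each `1` (with q2 absorbing); every other symbol self-loops. The accepting set is {q1, q2}.
A 3-state machine:
        0   1  
>  q0   q0  q1 
 * q1   q1  q2 
 * q2   q2  q2 
(> = start, * = accepting)

start=q0 accept=q1,q2 q0-0->q0 q0-1->q1 q1-0->q1 q1-1->q2 q2-0->q2 q2-1->q2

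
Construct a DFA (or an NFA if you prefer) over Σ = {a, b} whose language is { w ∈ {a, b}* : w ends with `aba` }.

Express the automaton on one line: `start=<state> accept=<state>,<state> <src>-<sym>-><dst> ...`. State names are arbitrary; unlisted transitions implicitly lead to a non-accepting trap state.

start=S0 accept=S3 S0-a->S1 S0-b->S0 S1-a->S1 S1-b->S2 S2-a->S3 S2-b->S0 S3-a->S1 S3-b->S2

Remember how much of `aba` the current input suffix matches. State S0 means no match yet; S1 means the last symbol is `a`; S2 means the last 2 symbols are `ab`; S3 means the last 3 symbols are `aba`. Only S3 accepts. On a mismatch, fall back to the longest proper suffix that is still a prefix of `aba`.
4 states suffice.
        a   b  
>  S0   S1  S0 
   S1   S1  S2 
   S2   S3  S0 
 * S3   S1  S2 
(> = start, * = accepting)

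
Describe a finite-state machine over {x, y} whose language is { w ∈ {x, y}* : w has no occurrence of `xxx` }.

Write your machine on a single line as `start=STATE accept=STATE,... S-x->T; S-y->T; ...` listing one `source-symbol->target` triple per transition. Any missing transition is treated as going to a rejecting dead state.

start=s0; accept=s0,s1,s2; s0-x->s1; s0-y->s0; s1-x->s2; s1-y->s0; s2-x->s3; s2-y->s0; s3-x->s3; s3-y->s3

This is the complement of 'contains `xxx`'. Use the same substring-matching states — s0 through s3 holding how much of `xxx` has just been matched — but flip the accepting set: everything except the trap s3 accepts.
4 states suffice.
        x   y  
>* s0   s1  s0 
 * s1   s2  s0 
 * s2   s3  s0 
   s3   s3  s3 
(> = start, * = accepting)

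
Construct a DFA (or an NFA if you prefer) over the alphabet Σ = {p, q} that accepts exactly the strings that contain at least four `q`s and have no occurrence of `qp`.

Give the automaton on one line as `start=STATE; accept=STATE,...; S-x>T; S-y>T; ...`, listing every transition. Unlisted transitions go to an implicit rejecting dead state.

start=A; accept=H,J; A-p>A; A-q>B; B-p>C; B-q>D; C-p>C; C-q>E; D-p>E; D-q>F; E-p>E; E-q>G; F-p>G; F-q>H; G-p>G; G-q>I; H-p>I; H-q>J; I-p>I; I-q>K; J-p>K; J-q>J; K-p>K; K-q>K

Build one automaton per condition and run them in lockstep. The first has 6 states tracking the count of `q`s, saturating at 5; the second has 3 states tracking partial matches of the forbidden pattern `qp`. A product state is a pair (one from each), accepting exactly when both do.
11 states suffice.
       p  q 
>  A   A  B 
   B   C  D 
   C   C  E 
   D   E  F 
   E   E  G 
   F   G  H 
   G   G  I 
 * H   I  J 
   I   I  K 
 * J   K  J 
   K   K  K 
(> = start, * = accepting)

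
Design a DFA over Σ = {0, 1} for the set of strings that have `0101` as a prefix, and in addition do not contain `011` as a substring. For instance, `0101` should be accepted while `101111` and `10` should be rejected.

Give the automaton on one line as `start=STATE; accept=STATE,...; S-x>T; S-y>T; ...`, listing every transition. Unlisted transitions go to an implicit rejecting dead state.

start=S0; accept=S8,S9; S0-0>S1; S0-1>S2; S1-0>S3; S1-1>S4; S2-0>S3; S2-1>S2; S3-0>S3; S3-1>S5; S4-0>S6; S4-1>S7; S5-0>S3; S5-1>S7; S6-0>S3; S6-1>S8; S7-0>S7; S7-1>S7; S8-0>S9; S8-1>S10; S9-0>S9; S9-1>S8; S10-0>S10; S10-1>S10

Run two small machines in parallel and take their product. One (6 states) tracks whether the input so far still matches the prefix `0101`; the other (4 states) tracks partial matches of the forbidden pattern `011`. Each combined state is a pair, one component from each; accept when both components accept.
11 states suffice.
          0    1  
>  S0     S1   S2 
   S1     S3   S4 
   S2     S3   S2 
   S3     S3   S5 
   S4     S6   S7 
   S5     S3   S7 
   S6     S3   S8 
   S7     S7   S7 
 * S8     S9  S10 
 * S9     S9   S8 
   S10   S10  S10 
(> = start, * = accepting)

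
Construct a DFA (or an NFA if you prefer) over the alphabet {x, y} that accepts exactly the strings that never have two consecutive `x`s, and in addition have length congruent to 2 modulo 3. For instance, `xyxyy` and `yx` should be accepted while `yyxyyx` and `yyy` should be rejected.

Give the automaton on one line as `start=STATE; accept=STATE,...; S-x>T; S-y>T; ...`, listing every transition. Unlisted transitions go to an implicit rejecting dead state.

Handle the two conditions separately and then intersect. One (3 states) tracks partial matches of the forbidden pattern `xx`; the other (3 states) tracks the input length modulo 3. Each combined state is a pair, one component from each; accept when both components accept.
With 9 states:
        x   y  
>  q0   q1  q2 
   q1   q3  q4 
   q2   q5  q4 
   q3   q6  q6 
 * q4   q7  q0 
 * q5   q6  q0 
   q6   q8  q8 
   q7   q8  q2 
   q8   q3  q3 
(> = start, * = accepting)

start=q0; accept=q4,q5; q0-x>q1; q0-y>q2; q1-x>q3; q1-y>q4; q2-x>q5; q2-y>q4; q3-x>q6; q3-y>q6; q4-x>q7; q4-y>q0; q5-x>q6; q5-y>q0; q6-x>q8; q6-y>q8; q7-x>q8; q7-y>q2; q8-x>q3; q8-y>q3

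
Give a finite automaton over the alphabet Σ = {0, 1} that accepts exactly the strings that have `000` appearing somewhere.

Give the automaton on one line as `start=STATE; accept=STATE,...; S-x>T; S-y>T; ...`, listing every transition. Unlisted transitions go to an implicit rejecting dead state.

start=q0; accept=q3; q0-0>q1; q0-1>q0; q1-0>q2; q1-1>q0; q2-0>q3; q2-1>q0; q3-0>q3; q3-1>q3

Track how much of `000` has been matched so far: state q0 is no progress, q3 is the absorbing accept state reached once `000` has occurred. Intermediate states record partial matches; on a mismatch, fall back to the longest reusable overlap.
        0   1  
>  q0   q1  q0 
   q1   q2  q0 
   q2   q3  q0 
 * q3   q3  q3 
(> = start, * = accepting)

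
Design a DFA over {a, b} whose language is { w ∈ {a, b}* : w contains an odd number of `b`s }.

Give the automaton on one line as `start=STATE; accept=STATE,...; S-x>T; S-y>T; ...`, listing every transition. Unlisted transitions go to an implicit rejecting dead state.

The only thing that matters is how many `b`s have appeared, reduced mod 2. Use one state per residue: q0 for 0, …, q1 for 1. Reading `b` moves to the next residue; anything else stays put. q1 is accepting.
2 states suffice.
        a   b  
>  q0   q0  q1 
 * q1   q1  q0 
(> = start, * = accepting)

start=q0; accept=q1; q0-a>q0; q0-b>q1; q1-a>q1; q1-b>q0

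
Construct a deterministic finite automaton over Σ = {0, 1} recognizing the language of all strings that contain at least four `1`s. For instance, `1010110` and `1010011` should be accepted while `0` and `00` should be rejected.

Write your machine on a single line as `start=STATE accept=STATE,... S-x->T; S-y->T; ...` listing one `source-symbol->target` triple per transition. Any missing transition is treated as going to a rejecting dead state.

Only the number of `1`s matters, and only up to 5. Make a chain s0 → s1 → s2 → s3 → s4 → s5 advanced by each `1` (with s5 absorbing); every other symbol self-loops. The accepting set is {s4, s5}.
A 6-state machine:
        0   1  
>  s0   s0  s1 
   s1   s1  s2 
   s2   s2  s3 
   s3   s3  s4 
 * s4   s4  s5 
 * s5   s5  s5 
(> = start, * = accepting)

start=s0; accept=s4,s5; s0-0->s0; s0-1->s1; s1-0->s1; s1-1->s2; s2-0->s2; s2-1->s3; s3-0->s3; s3-1->s4; s4-0->s4; s4-1->s5; s5-0->s5; s5-1->s5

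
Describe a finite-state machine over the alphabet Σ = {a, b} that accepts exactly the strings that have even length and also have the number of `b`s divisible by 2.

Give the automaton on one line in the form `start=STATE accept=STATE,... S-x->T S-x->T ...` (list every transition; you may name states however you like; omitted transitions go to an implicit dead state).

Build one automaton per condition and run them in lockstep. One (2 states) tracks the input length modulo 2; the other (2 states) tracks the count of `b`s modulo 2. Each combined state is a pair, one component from each; accept when both components accept.
        a   b  
>* q0   q1  q2 
   q1   q0  q3 
   q2   q3  q0 
   q3   q2  q1 
(> = start, * = accepting)

start=q0 accept=q0 q0-a->q1 q0-b->q2 q1-a->q0 q1-b->q3 q2-a->q3 q2-b->q0 q3-a->q2 q3-b->q1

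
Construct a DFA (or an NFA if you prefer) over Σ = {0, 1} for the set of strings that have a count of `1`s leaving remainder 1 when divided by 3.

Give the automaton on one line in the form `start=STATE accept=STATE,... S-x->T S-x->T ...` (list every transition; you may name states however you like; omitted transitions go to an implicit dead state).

The only thing that matters is how many `1`s have appeared, reduced mod 3. Use one state per residue: S0 for 0, …, S2 for 2. Reading `1` moves to the next residue; anything else stays put. S1 is accepting.
3 states suffice.
        0   1  
>  S0   S0  S1 
 * S1   S1  S2 
   S2   S2  S0 
(> = start, * = accepting)

start=S0 accept=S1 S0-0->S0 S0-1->S1 S1-0->S1 S1-1->S2 S2-0->S2 S2-1->S0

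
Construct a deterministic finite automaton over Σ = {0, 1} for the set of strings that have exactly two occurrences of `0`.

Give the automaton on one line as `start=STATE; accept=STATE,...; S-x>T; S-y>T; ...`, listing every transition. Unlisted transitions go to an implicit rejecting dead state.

Only the number of `0`s matters, and only up to 3. Make a chain q0 → q1 → q2 → q3 advanced by each `0` (with q3 absorbing); every other symbol self-loops. The accepting set is {q2}.
        0   1  
>  q0   q1  q0 
   q1   q2  q1 
 * q2   q3  q2 
   q3   q3  q3 
(> = start, * = accepting)

start=q0; accept=q2; q0-0>q1; q0-1>q0; q1-0>q2; q1-1>q1; q2-0>q3; q2-1>q2; q3-0>q3; q3-1>q3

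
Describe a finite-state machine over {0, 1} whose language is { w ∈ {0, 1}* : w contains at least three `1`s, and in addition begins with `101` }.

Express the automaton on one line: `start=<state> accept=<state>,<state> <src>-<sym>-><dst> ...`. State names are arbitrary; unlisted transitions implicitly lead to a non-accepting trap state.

Handle the two conditions separately and then intersect. The first has 5 states tracking the count of `1`s, saturating at 4; the second has 5 states tracking whether the input so far still matches the prefix `101`. A product state is a pair (one from each), accepting exactly when both do.
11 states suffice.
          0    1  
>  q0     q1   q2 
   q1     q1   q3 
   q2     q4   q5 
   q3     q3   q5 
   q4     q3   q6 
   q5     q5   q7 
   q6     q6   q8 
   q7     q7   q9 
 * q8     q8  q10 
   q9     q9   q9 
 * q10   q10  q10 
(> = start, * = accepting)

start=q0 accept=q8,q10 q0-0->q1 q0-1->q2 q1-0->q1 q1-1->q3 q2-0->q4 q2-1->q5 q3-0->q3 q3-1->q5 q4-0->q3 q4-1->q6 q5-0->q5 q5-1->q7 q6-0->q6 q6-1->q8 q7-0->q7 q7-1->q9 q8-0->q8 q8-1->q10 q9-0->q9 q9-1->q9 q10-0->q10 q10-1->q10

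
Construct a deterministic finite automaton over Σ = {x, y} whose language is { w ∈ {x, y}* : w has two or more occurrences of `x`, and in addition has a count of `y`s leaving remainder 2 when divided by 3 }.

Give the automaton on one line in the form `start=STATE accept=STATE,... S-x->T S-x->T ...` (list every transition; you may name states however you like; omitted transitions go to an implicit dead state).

Run two small machines in parallel and take their product. One (4 states) tracks the count of `x`s, saturating at 3; the other (3 states) tracks the count of `y`s modulo 3. Each combined state is a pair, one component from each; accept when both components accept. After merging equivalent states the machine shrinks.
With 9 states:
       x  y 
>  A   B  C 
   B   D  E 
   C   E  F 
   D   D  G 
   E   G  H 
   F   H  A 
   G   G  I 
   H   I  B 
 * I   I  D 
(> = start, * = accepting)

start=A accept=I A-x->B A-y->C B-x->D B-y->E C-x->E C-y->F D-x->D D-y->G E-x->G E-y->H F-x->H F-y->A G-x->G G-y->I H-x->I H-y->B I-x->I I-y->D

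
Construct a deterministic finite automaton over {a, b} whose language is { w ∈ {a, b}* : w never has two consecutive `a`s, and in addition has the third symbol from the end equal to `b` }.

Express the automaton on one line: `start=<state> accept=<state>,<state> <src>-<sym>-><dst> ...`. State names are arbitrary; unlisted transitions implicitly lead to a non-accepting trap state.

Handle the two conditions separately and then intersect. One (3 states) tracks partial matches of the forbidden pattern `aa`; the other (15 states) tracks the last 3 symbols read. Each combined state is a pair, one component from each; accept when both components accept.
20 states suffice.
          a    b  
>  q0     q1   q2 
   q1     q3   q4 
   q2     q5   q6 
   q3     q7   q8 
   q4     q9  q10 
   q5    q11  q12 
   q6    q13  q14 
   q7     q7   q8 
   q8    q15  q16 
   q9    q11  q12 
   q10   q13  q14 
   q11    q7   q8 
 * q12    q9  q10 
 * q13   q11  q12 
 * q14   q13  q14 
   q15   q11  q17 
   q16   q18  q19 
   q17   q15  q16 
   q18   q11  q17 
   q19   q18  q19 
(> = start, * = accepting)

start=q0 accept=q12,q13,q14 q0-a->q1 q0-b->q2 q1-a->q3 q1-b->q4 q2-a->q5 q2-b->q6 q3-a->q7 q3-b->q8 q4-a->q9 q4-b->q10 q5-a->q11 q5-b->q12 q6-a->q13 q6-b->q14 q7-a->q7 q7-b->q8 q8-a->q15 q8-b->q16 q9-a->q11 q9-b->q12 q10-a->q13 q10-b->q14 q11-a->q7 q11-b->q8 q12-a->q9 q12-b->q10 q13-a->q11 q13-b->q12 q14-a->q13 q14-b->q14 q15-a->q11 q15-b->q17 q16-a->q18 q16-b->q19 q17-a->q15 q17-b->q16 q18-a->q11 q18-b->q17 q19-a->q18 q19-b->q19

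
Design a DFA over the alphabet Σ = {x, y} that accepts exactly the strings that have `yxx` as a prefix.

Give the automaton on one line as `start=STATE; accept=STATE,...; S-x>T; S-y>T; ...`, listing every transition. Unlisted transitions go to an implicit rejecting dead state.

Check the first 3 symbols one by one: q0 through q2 record how many have matched `yxx` so far; any wrong symbol goes to the dead state q4. After all 3 match we enter the accepting sink q3.
        x   y  
>  q0   q4  q1 
   q1   q2  q4 
   q2   q3  q4 
 * q3   q3  q3 
   q4   q4  q4 
(> = start, * = accepting)

start=q0; accept=q3; q0-x>q4; q0-y>q1; q1-x>q2; q1-y>q4; q2-x>q3; q2-y>q4; q3-x>q3; q3-y>q3; q4-x>q4; q4-y>q4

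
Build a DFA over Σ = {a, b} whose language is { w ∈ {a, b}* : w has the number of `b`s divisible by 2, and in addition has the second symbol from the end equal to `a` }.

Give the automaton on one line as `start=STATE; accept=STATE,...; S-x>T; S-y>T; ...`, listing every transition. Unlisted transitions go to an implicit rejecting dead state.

Build one automaton per condition and run them in lockstep. The first has 2 states tracking the count of `b`s modulo 2; the second has 7 states tracking the last 2 symbols read. A product state is a pair (one from each), accepting exactly when both do. Minimizing collapses redundant product states.
        a   b  
>  S0   S1  S2 
   S1   S3  S2 
   S2   S4  S0 
 * S3   S3  S2 
   S4   S4  S5 
 * S5   S1  S2 
(> = start, * = accepting)

start=S0; accept=S3,S5; S0-a>S1; S0-b>S2; S1-a>S3; S1-b>S2; S2-a>S4; S2-b>S0; S3-a>S3; S3-b>S2; S4-a>S4; S4-b>S5; S5-a>S1; S5-b>S2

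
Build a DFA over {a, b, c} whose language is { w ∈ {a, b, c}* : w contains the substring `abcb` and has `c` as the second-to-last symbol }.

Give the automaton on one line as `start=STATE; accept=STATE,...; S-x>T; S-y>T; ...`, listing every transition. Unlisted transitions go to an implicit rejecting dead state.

start=s0; accept=s4,s7; s0-a>s1; s0-b>s0; s0-c>s0; s1-a>s1; s1-b>s2; s1-c>s0; s2-a>s1; s2-b>s0; s2-c>s3; s3-a>s1; s3-b>s4; s3-c>s0; s4-a>s5; s4-b>s5; s4-c>s6; s5-a>s5; s5-b>s5; s5-c>s6; s6-a>s4; s6-b>s4; s6-c>s7; s7-a>s4; s7-b>s4; s7-c>s7

Build one automaton per condition and run them in lockstep. The first has 5 states tracking whether and how much of `abcb` has been seen; the second has 13 states tracking the last 2 symbols read. A product state is a pair (one from each), accepting exactly when both do. After merging equivalent states the machine shrinks.
        a   b   c  
>  s0   s1  s0  s0 
   s1   s1  s2  s0 
   s2   s1  s0  s3 
   s3   s1  s4  s0 
 * s4   s5  s5  s6 
   s5   s5  s5  s6 
   s6   s4  s4  s7 
 * s7   s4  s4  s7 
(> = start, * = accepting)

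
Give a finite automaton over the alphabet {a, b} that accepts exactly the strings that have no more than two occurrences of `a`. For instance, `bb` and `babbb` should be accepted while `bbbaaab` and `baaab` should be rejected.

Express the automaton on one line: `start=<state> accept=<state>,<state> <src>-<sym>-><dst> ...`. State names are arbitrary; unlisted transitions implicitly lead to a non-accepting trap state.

start=S0 accept=S0,S1,S2 S0-a->S1 S0-b->S0 S1-a->S2 S1-b->S1 S2-a->S3 S2-b->S2 S3-a->S3 S3-b->S3

Only the number of `a`s matters, and only up to 3. Make a chain S0 → S1 → S2 → S3 advanced by each `a` (with S3 absorbing); every other symbol self-loops. The accepting set is {S0, S1, S2}.
A 4-state machine:
        a   b  
>* S0   S1  S0 
 * S1   S2  S1 
 * S2   S3  S2 
   S3   S3  S3 
(> = start, * = accepting)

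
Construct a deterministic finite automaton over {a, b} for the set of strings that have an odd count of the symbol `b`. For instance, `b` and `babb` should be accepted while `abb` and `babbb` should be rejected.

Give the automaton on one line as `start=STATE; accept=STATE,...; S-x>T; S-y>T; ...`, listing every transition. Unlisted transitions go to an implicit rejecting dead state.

start=s0; accept=s1; s0-a>s0; s0-b>s1; s1-a>s1; s1-b>s0

The only thing that matters is how many `b`s have appeared, reduced mod 2. Use one state per residue: s0 for 0, …, s1 for 1. Reading `b` moves to the next residue; anything else stays put. s1 is accepting.
2 states suffice.
        a   b  
>  s0   s0  s1 
 * s1   s1  s0 
(> = start, * = accepting)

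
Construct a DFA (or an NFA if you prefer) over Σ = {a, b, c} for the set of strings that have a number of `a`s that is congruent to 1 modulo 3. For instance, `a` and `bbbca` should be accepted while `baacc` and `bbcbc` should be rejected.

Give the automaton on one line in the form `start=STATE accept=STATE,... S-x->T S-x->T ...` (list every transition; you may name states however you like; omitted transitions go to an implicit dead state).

The only thing that matters is how many `a`s have appeared, reduced mod 3. Use one state per residue: S0 for 0, …, S2 for 2. Reading `a` moves to the next residue; anything else stays put. S1 is accepting.
With 3 states:
        a   b   c  
>  S0   S1  S0  S0 
 * S1   S2  S1  S1 
   S2   S0  S2  S2 
(> = start, * = accepting)

start=S0 accept=S1 S0-a->S1 S0-b->S0 S0-c->S0 S1-a->S2 S1-b->S1 S1-c->S1 S2-a->S0 S2-b->S2 S2-c->S2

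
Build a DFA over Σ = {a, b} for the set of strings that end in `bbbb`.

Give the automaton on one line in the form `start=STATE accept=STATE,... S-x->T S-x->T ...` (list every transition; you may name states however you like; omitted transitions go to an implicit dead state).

start=q0 accept=q4 q0-a->q0 q0-b->q1 q1-a->q0 q1-b->q2 q2-a->q0 q2-b->q3 q3-a->q0 q3-b->q4 q4-a->q0 q4-b->q4

Remember how much of `bbbb` the current input suffix matches. State q0 means no match yet; q1 means the last symbol is `b`; q2 means the last 2 symbols are `bb`; q3 means the last 3 symbols are `bbb`; q4 means the last 4 symbols are `bbbb`. Only q4 accepts. On a mismatch, fall back to the longest proper suffix that is still a prefix of `bbbb`.
A 5-state machine:
        a   b  
>  q0   q0  q1 
   q1   q0  q2 
   q2   q0  q3 
   q3   q0  q4 
 * q4   q0  q4 
(> = start, * = accepting)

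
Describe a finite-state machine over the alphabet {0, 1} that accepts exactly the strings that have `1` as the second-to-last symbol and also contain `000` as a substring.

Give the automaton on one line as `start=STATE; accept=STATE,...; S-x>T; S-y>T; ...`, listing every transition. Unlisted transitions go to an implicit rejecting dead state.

start=s0; accept=s9,s10; s0-0>s1; s0-1>s2; s1-0>s3; s1-1>s4; s2-0>s5; s2-1>s6; s3-0>s7; s3-1>s4; s4-0>s5; s4-1>s6; s5-0>s3; s5-1>s4; s6-0>s5; s6-1>s6; s7-0>s7; s7-1>s8; s8-0>s9; s8-1>s10; s9-0>s7; s9-1>s8; s10-0>s9; s10-1>s10

Handle the two conditions separately and then intersect. One (7 states) tracks the last 2 symbols read; the other (4 states) tracks whether and how much of `000` has been seen. Each combined state is a pair, one component from each; accept when both components accept.
An 11-state machine:
          0    1  
>  s0     s1   s2 
   s1     s3   s4 
   s2     s5   s6 
   s3     s7   s4 
   s4     s5   s6 
   s5     s3   s4 
   s6     s5   s6 
   s7     s7   s8 
   s8     s9  s10 
 * s9     s7   s8 
 * s10    s9  s10 
(> = start, * = accepting)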